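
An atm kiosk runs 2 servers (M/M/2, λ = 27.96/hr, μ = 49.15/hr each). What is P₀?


a = λ/μ = 27.96/49.15 = 0.5689; ρ = a/c = 0.2844
Σ_{k=0}^{1} a^k/k! (terms k=0..1) = 1.00000 + 0.56887 = 1.56887
Tail: a^2/(2!(1−ρ)) = 0.32361/(2·0.7156) = 0.22612
P₀ = 1/(1.56887 + 0.22612) = 1/1.79500 = 0.557104

Final: 0.557104


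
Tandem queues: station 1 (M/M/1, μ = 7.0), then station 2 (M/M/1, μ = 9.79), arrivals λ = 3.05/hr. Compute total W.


Each node sees arrival rate λ = 3.05/hr (tandem ⇒ throughput preserved).
W₁ = 1/(μ₁−λ) = 1/(7.0−3.05) = 0.25316 hr
W₂ = 1/(μ₂−λ) = 1/(9.79−3.05) = 0.14837 hr
W_total = W₁ + W₂ = 0.25316 + 0.14837 = 0.40153 hr

Final: 0.40153 hr


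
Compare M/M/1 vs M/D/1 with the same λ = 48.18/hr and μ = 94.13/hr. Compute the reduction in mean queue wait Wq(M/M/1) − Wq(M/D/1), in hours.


ρ = 48.18/94.13 = 0.5118
Wq(M/M/1) = ρ/(μ−λ) = 0.5118/45.95 = 0.01114 hr
Wq(M/D/1) = ρ/(2(μ−λ)) = 0.005570 hr
Savings = 0.01114 − 0.005570 = 0.005570 hr

Final: 0.005570 hr


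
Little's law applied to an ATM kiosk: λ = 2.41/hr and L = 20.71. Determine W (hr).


W = L/λ = 20.71/2.41 = 8.5934 hr

Final: 8.5934 hr


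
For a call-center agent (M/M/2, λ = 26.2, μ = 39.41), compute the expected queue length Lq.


a = λ/μ = 0.6648; ρ = a/2 = 0.3324
P₀ = 0.501047
Lq = P₀·a^c·ρ / (c!·(1−ρ)²) = 0.501047·0.44197·0.3324/(2·0.44569)
= 0.08258

Final: 0.08258


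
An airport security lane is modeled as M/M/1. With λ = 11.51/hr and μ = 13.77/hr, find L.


ρ = λ/μ = 11.51/13.77 = 0.8359
L = ρ/(1−ρ) = 0.8359/(1 − 0.8359) = 0.8359/0.1641 = 5.0929

Final: 5.0929


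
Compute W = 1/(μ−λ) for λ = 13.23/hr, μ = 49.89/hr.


W = 1/(μ−λ) = 1/(49.89 − 13.23) = 1/36.66 = 0.02728 hr

Final: 0.02728 hr


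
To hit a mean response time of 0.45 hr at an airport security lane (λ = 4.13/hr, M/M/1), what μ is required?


W = 1/(μ−λ) ⇒ μ − λ = 1/W = 1/0.45 = 2.2222
μ = λ + 1/W = 4.13 + 2.2222 = 6.3522 per hr

Final: 6.3522 /hr


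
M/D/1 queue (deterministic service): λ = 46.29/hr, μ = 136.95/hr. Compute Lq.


ρ = 46.29/136.95 = 0.3380
M/D/1: Lq = ρ²/(2(1−ρ)) = 0.1142/(2·0.6620) = 0.08629

Final: 0.08629


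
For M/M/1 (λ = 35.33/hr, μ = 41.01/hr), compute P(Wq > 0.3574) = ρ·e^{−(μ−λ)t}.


ρ = 35.33/41.01 = 0.8615
P(Wq > t) = ρ·e^{−(μ−λ)t} = 0.8615·e^{−2.0300}
= 0.8615·0.131331 = 0.113142

Final: 0.113142


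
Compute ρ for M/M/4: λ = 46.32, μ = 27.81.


ρ = λ/(cμ) = 46.32/(4·27.81) = 46.32/111.24 = 0.4164

Final: 0.4164


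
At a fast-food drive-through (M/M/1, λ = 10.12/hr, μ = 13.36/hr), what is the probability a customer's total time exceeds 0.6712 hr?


W ~ Exponential(μ−λ) for M/M/1.
μ − λ = 13.36 − 10.12 = 3.2400
P(W > t) = e^{−(μ−λ)t} = e^{−2.1747} = 0.113644

Final: 0.113644


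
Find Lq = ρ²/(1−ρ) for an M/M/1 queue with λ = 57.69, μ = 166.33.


ρ = 57.69/166.33 = 0.3468
Lq = ρ²/(1−ρ) = 0.1203/0.6532 = 0.1842

Final: 0.1842


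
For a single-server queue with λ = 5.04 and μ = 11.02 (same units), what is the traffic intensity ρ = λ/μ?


ρ = λ/μ = 5.04/11.02 = 0.4574

Final: 0.4574


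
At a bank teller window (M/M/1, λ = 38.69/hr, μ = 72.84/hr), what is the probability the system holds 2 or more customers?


ρ = 38.69/72.84 = 0.5312
P(N ≥ n) = ρ^n = 0.5312^2 = 0.282135

Final: 0.282135


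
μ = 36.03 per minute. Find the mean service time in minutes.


Mean service time = 1/μ = 1/36.03 minute = 0.02775 minute
In minutes: 0.02775 × 1 = 0.02775 min

Final: 0.02775 min


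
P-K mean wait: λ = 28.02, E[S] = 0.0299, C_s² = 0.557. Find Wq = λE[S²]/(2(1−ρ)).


ρ = λ·E[S] = 28.02·0.0299 = 0.8378
E[S²] = E[S]²(1+C_s²) = 0.0299²·(1+0.557) = 0.001392
Wq = λ·E[S²]/(2(1−ρ)) = 28.02·0.001392/(2·0.1622) = 0.12023 hr

Final: 0.12023 hr


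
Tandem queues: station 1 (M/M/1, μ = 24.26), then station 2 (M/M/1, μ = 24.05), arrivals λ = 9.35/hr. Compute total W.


Each node sees arrival rate λ = 9.35/hr (tandem ⇒ throughput preserved).
W₁ = 1/(μ₁−λ) = 1/(24.26−9.35) = 0.06707 hr
W₂ = 1/(μ₂−λ) = 1/(24.05−9.35) = 0.06803 hr
W_total = W₁ + W₂ = 0.06707 + 0.06803 = 0.13510 hr

Final: 0.13510 hr


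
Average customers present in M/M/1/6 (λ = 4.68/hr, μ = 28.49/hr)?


ρ = 4.68/28.49 = 0.1643
L = ρ[1 − (K+1)ρ^K + Kρ^(K+1)] / [(1−ρ)(1−ρ^(K+1))]
Numerator: 0.1643·(1 − 7·0.00001965 + 6·0.000003228) = 0.164249
Denominator: (0.8357)·(0.999997) = 0.835729
L = 0.164249/0.835729 = 0.1965

Final: 0.1965


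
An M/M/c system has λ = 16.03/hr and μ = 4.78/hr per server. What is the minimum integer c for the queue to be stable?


Stability requires cμ > λ ⇔ c > λ/μ.
λ/μ = 16.03/4.78 = 3.3536
Minimum integer c = ⌊3.3536⌋ + 1 = 4
Check: 4·4.78 = 19.12 > 16.03, while 3·4.78 = 14.34 ≤ 16.03

Final: 4 servers


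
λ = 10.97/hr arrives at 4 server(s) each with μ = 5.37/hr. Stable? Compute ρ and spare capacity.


Total capacity cμ = 4·5.37 = 21.48/hr
ρ = λ/(cμ) = 10.97/21.48 = 0.5107
Stable ⇔ ρ < 1: YES
Spare capacity = cμ − λ = 21.48 − 10.97 = 10.51/hr

Final: ρ = 0.5107; stable; margin = 10.51/hr


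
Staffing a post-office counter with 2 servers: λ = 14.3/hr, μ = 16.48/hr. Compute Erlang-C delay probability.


a = λ/μ = 0.8677; ρ = a/2 = 0.4339
P₀ = 0.394837 (from M/M/c formula)
C(c,a) = [a^c/(c!(1−ρ))]·P₀ = [0.75294/(2·0.5661)]·0.394837
= 0.66497·0.394837 = 0.262556

Final: 0.262556


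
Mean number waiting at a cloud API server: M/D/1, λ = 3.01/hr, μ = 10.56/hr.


ρ = 3.01/10.56 = 0.2850
M/D/1: Lq = ρ²/(2(1−ρ)) = 0.08125/(2·0.7150) = 0.05682

Final: 0.05682


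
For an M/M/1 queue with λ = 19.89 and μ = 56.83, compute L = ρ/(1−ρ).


ρ = λ/μ = 19.89/56.83 = 0.3500
L = ρ/(1−ρ) = 0.3500/(1 − 0.3500) = 0.3500/0.6500 = 0.5384

Final: 0.5384


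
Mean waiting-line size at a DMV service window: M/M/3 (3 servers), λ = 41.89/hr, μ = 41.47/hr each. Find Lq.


a = λ/μ = 1.0101; ρ = a/3 = 0.3367
P₀ = 0.359804
Lq = P₀·a^c·ρ / (c!·(1−ρ)²) = 0.359804·1.03069·0.3367/(6·0.43995)
= 0.04730

Final: 0.04730


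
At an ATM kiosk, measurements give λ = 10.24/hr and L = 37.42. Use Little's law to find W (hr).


W = L/λ = 37.42/10.24 = 3.6543 hr

Final: 3.6543 hr


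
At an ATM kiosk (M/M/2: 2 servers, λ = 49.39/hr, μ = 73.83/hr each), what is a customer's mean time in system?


a = 0.6690; ρ = 0.3345; P₀ = 0.498706
Lq = P₀·a^c·ρ/(c!(1−ρ)²) = 0.08427
Wq = Lq/λ = 0.08427/49.39 = 0.001706 hr
W = Wq + 1/μ = 0.001706 + 0.01354 = 0.01525 hr

Final: 0.01525 hr


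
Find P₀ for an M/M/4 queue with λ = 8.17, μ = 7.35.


a = λ/μ = 8.17/7.35 = 1.1116; ρ = a/c = 0.2779
Σ_{k=0}^{3} a^k/k! (terms k=0..3) = 1.00000 + 1.11156 + 0.61779 + 0.22890 = 2.95826
Tail: a^4/(4!(1−ρ)) = 1.52665/(24·0.7221) = 0.08809
P₀ = 1/(2.95826 + 0.08809) = 1/3.04635 = 0.328262

Final: 0.328262


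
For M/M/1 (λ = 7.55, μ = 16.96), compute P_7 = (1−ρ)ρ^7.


ρ = 7.55/16.96 = 0.4452
P_n = (1−ρ)·ρ^n = (1 − 0.4452)·0.4452^7 = 0.5548·0.003465 = 0.001922

Final: 0.001922


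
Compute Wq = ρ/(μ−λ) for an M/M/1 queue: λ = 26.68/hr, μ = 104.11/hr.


ρ = 26.68/104.11 = 0.2563
Wq = ρ/(μ−λ) = 0.2563/(104.11 − 26.68) = 0.2563/77.43 = 0.003310 hr

Final: 0.003310 hr


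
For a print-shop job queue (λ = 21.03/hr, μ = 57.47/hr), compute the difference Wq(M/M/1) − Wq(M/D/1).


ρ = 21.03/57.47 = 0.3659
Wq(M/M/1) = ρ/(μ−λ) = 0.3659/36.44 = 0.01004 hr
Wq(M/D/1) = ρ/(2(μ−λ)) = 0.005021 hr
Savings = 0.01004 − 0.005021 = 0.005021 hr

Final: 0.005021 hr


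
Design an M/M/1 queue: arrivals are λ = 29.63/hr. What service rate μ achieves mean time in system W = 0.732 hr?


W = 1/(μ−λ) ⇒ μ − λ = 1/W = 1/0.732 = 1.3661
μ = λ + 1/W = 29.63 + 1.3661 = 30.9961 per hr

Final: 30.9961 /hr


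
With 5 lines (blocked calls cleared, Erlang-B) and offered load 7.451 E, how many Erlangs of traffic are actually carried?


B(5,7.451) = 0.450348 (Erlang-B)
Carried load = a(1 − B) = 7.451·(1 − 0.450348) = 7.451·0.549652 = 4.0955 E

Final: 4.0955 Erlangs


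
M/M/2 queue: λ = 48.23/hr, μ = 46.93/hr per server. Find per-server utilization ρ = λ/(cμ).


ρ = λ/(cμ) = 48.23/(2·46.93) = 48.23/93.86 = 0.5139

Final: 0.5139


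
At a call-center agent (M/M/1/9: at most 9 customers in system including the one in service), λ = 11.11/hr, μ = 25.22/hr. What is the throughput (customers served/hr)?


ρ = 0.4405; P_K = (1−ρ)ρ^9/(1−ρ^10) = 0.0003496
λ_eff = λ(1 − P_K) = 11.11·(1 − 0.0003496) = 11.11·0.999650 = 11.1061 /hr

Final: 11.1061 /hr


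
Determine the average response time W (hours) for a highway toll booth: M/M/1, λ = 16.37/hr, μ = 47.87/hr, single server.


W = 1/(μ−λ) = 1/(47.87 − 16.37) = 1/31.50 = 0.03175 hr

Final: 0.03175 hr


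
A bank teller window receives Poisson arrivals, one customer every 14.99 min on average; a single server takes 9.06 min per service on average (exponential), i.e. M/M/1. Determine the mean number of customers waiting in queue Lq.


λ = 60/14.99 = 4.0027 /hr
μ = 60/9.06 = 6.6225 /hr
ρ = λ/μ = 4.0027/6.6225 = 0.6044
Lq = ρ²/(1−ρ) = 0.3653/0.3956 = 0.9234

Final: 0.9234


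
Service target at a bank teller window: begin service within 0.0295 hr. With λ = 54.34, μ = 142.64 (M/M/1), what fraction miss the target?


ρ = 54.34/142.64 = 0.3810
P(Wq > t) = ρ·e^{−(μ−λ)t} = 0.3810·e^{−2.6048}
= 0.3810·0.073914 = 0.028158

Final: 0.028158


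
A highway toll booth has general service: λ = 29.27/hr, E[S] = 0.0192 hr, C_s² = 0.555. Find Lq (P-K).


ρ = λ·E[S] = 29.27·0.0192 = 0.5620
Lq = ρ²(1+C_s²)/(2(1−ρ)) = 0.3158·(1+0.555)/(2·0.4380)
= 0.3158·1.5550/0.8760 = 0.56061

Final: 0.56061


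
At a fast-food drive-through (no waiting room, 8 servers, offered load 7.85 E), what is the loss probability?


B(c,a) = (a^c/c!) / Σ_{k=0}^{c} a^k/k!
a^8/8! = 357.632296
Σ terms (k=0..8): 1.00000 + 7.85000 + 30.81125 + 80.62277 + 158.22219 + 248.40883 + 325.00156 + 364.46603 + 357.63230 = 1574.014932
B = 357.632296/1574.014932 = 0.227210

Final: 0.227210


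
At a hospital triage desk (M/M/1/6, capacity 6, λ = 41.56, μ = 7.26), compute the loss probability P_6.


ρ = λ/μ = 41.56/7.26 = 5.7245
P_K = (1−ρ)ρ^K/(1−ρ^(K+1)) = (-4.7245·35191.154042)/(1 − 201452.391456)
= -166261.237414/-201451.391456 = 0.825317

Final: 0.825317


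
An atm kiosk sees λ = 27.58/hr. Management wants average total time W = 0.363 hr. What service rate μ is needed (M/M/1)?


W = 1/(μ−λ) ⇒ μ − λ = 1/W = 1/0.363 = 2.7548
μ = λ + 1/W = 27.58 + 2.7548 = 30.3348 per hr

Final: 30.3348 /hr


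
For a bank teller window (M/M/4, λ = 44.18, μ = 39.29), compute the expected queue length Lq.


a = λ/μ = 1.1245; ρ = a/4 = 0.2811
P₀ = 0.324014
Lq = P₀·a^c·ρ / (c!·(1−ρ)²) = 0.324014·1.59873·0.2811/(24·0.51680)
= 0.01174

Final: 0.01174


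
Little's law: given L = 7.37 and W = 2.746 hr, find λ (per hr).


λ = L/W = 7.37/2.746 = 2.6839 /hr

Final: 2.6839 /hr


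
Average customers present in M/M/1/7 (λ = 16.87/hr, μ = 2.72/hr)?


ρ = 16.87/2.72 = 6.2022
L = ρ[1 − (K+1)ρ^K + Kρ^(K+1)] / [(1−ρ)(1−ρ^(K+1))]
Numerator: 6.2022·(1 − 8·353039.459781 + 7·2189623.414156) = 77546485.424853
Denominator: (-5.2022)·(-2189622.414156) = 11390866.603052
L = 77546485.424853/11390866.603052 = 6.8078

Final: 6.8078


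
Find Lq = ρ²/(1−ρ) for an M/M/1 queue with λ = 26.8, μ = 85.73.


ρ = 26.8/85.73 = 0.3126
Lq = ρ²/(1−ρ) = 0.09772/0.6874 = 0.1422

Final: 0.1422


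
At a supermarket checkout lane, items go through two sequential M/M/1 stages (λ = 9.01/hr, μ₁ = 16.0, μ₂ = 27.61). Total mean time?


Each node sees arrival rate λ = 9.01/hr (tandem ⇒ throughput preserved).
W₁ = 1/(μ₁−λ) = 1/(16.0−9.01) = 0.14306 hr
W₂ = 1/(μ₂−λ) = 1/(27.61−9.01) = 0.05376 hr
W_total = W₁ + W₂ = 0.14306 + 0.05376 = 0.19682 hr

Final: 0.19682 hr


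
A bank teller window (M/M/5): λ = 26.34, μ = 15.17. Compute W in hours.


a = 1.7363; ρ = 0.3473; P₀ = 0.175550
Lq = P₀·a^c·ρ/(c!(1−ρ)²) = 0.01882
Wq = Lq/λ = 0.01882/26.34 = 0.0007144 hr
W = Wq + 1/μ = 0.0007144 + 0.06592 = 0.06663 hr

Final: 0.06663 hr


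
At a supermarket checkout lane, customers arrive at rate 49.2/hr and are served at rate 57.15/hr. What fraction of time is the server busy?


ρ = λ/μ = 49.2/57.15 = 0.8609

Final: 0.8609


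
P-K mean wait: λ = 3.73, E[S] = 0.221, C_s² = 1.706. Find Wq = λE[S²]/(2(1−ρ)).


ρ = λ·E[S] = 3.73·0.221 = 0.8243
E[S²] = E[S]²(1+C_s²) = 0.221²·(1+1.706) = 0.132164
Wq = λ·E[S²]/(2(1−ρ)) = 3.73·0.132164/(2·0.1757) = 1.40312 hr

Final: 1.40312 hr


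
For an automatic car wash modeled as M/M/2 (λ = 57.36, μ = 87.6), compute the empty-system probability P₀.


a = λ/μ = 57.36/87.6 = 0.6548; ρ = a/c = 0.3274
Σ_{k=0}^{1} a^k/k! (terms k=0..1) = 1.00000 + 0.65479 = 1.65479
Tail: a^2/(2!(1−ρ)) = 0.42876/(2·0.6726) = 0.31873
P₀ = 1/(1.65479 + 0.31873) = 1/1.97352 = 0.506708

Final: 0.506708


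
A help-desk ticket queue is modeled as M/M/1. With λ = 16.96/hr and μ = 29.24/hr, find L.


ρ = λ/μ = 16.96/29.24 = 0.5800
L = ρ/(1−ρ) = 0.5800/(1 − 0.5800) = 0.5800/0.4200 = 1.3811

Final: 1.3811


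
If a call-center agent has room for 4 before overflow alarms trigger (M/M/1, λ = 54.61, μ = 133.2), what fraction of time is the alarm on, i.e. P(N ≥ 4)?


ρ = 54.61/133.2 = 0.4100
P(N ≥ n) = ρ^n = 0.4100^4 = 0.028253

Final: 0.028253


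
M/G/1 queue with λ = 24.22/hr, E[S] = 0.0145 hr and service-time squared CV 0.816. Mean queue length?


ρ = λ·E[S] = 24.22·0.0145 = 0.3512
Lq = ρ²(1+C_s²)/(2(1−ρ)) = 0.1233·(1+0.816)/(2·0.6488)
= 0.1233·1.8160/1.2976 = 0.17260

Final: 0.17260


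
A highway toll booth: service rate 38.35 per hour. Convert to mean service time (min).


Mean service time = 1/μ = 1/38.35 hour = 0.02608 hour
In minutes: 0.02608 × 60 = 1.5645 min

Final: 1.5645 min


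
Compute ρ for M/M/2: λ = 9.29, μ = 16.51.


ρ = λ/(cμ) = 9.29/(2·16.51) = 9.29/33.02 = 0.2813

Final: 0.2813


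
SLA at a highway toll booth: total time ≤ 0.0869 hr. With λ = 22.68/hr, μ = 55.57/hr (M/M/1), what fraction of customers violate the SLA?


W ~ Exponential(μ−λ) for M/M/1.
μ − λ = 55.57 − 22.68 = 32.8900
P(W > t) = e^{−(μ−λ)t} = e^{−2.8581} = 0.057375

Final: 0.057375


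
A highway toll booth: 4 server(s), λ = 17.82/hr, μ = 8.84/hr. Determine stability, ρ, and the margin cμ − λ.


Total capacity cμ = 4·8.84 = 35.36/hr
ρ = λ/(cμ) = 17.82/35.36 = 0.5040
Stable ⇔ ρ < 1: YES
Spare capacity = cμ − λ = 35.36 − 17.82 = 17.54/hr

Final: ρ = 0.5040; stable; margin = 17.54/hr


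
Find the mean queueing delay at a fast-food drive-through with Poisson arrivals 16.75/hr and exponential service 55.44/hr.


ρ = 16.75/55.44 = 0.3021
Wq = ρ/(μ−λ) = 0.3021/(55.44 − 16.75) = 0.3021/38.69 = 0.007809 hr

Final: 0.007809 hr


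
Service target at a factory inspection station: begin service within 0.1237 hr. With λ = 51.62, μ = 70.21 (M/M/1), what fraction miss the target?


ρ = 51.62/70.21 = 0.7352
P(Wq > t) = ρ·e^{−(μ−λ)t} = 0.7352·e^{−2.2996}
= 0.7352·0.100301 = 0.073743

Final: 0.073743


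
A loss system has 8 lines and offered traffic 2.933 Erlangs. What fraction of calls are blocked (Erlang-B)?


B(c,a) = (a^c/c!) / Σ_{k=0}^{c} a^k/k!
a^8/8! = 0.135824
Σ terms (k=0..8): 1.00000 + 2.93300 + 4.30124 + 4.20518 + 3.08345 + 1.80875 + 0.88418 + 0.37047 + 0.13582 = 18.722104
B = 0.135824/18.722104 = 0.007255

Final: 0.007255


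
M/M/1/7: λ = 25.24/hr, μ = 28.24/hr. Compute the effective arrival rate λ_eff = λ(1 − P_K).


ρ = 0.8938; P_K = (1−ρ)ρ^7/(1−ρ^8) = 0.081642
λ_eff = λ(1 − P_K) = 25.24·(1 − 0.081642) = 25.24·0.918358 = 23.1794 /hr

Final: 23.1794 /hr


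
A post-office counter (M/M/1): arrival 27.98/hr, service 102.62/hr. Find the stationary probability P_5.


ρ = 27.98/102.62 = 0.2727
P_n = (1−ρ)·ρ^n = (1 − 0.2727)·0.2727^5 = 0.7273·0.001507 = 0.001096

Final: 0.001096


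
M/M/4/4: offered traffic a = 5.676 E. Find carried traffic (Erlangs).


B(4,5.676) = 0.448116 (Erlang-B)
Carried load = a(1 − B) = 5.676·(1 − 0.448116) = 5.676·0.551884 = 3.1325 E

Final: 3.1325 Erlangs


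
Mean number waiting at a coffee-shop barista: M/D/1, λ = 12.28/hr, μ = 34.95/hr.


ρ = 12.28/34.95 = 0.3514
M/D/1: Lq = ρ²/(2(1−ρ)) = 0.1235/(2·0.6486) = 0.09516

Final: 0.09516


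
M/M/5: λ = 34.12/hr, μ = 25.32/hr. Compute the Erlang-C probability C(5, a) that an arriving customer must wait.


a = λ/μ = 1.3476; ρ = a/5 = 0.2695
P₀ = 0.259645 (from M/M/c formula)
C(c,a) = [a^c/(c!(1−ρ))]·P₀ = [4.44351/(120·0.7305)]·0.259645
= 0.05069·0.259645 = 0.013162

Final: 0.013162


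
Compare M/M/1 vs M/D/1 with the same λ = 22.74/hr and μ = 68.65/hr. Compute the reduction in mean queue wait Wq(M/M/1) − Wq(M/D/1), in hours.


ρ = 22.74/68.65 = 0.3312
Wq(M/M/1) = ρ/(μ−λ) = 0.3312/45.91 = 0.007215 hr
Wq(M/D/1) = ρ/(2(μ−λ)) = 0.003608 hr
Savings = 0.007215 − 0.003608 = 0.003608 hr

Final: 0.003608 hr


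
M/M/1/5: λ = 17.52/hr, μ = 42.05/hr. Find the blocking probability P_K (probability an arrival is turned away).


ρ = λ/μ = 17.52/42.05 = 0.4166
P_K = (1−ρ)ρ^K/(1−ρ^(K+1)) = (0.5834·0.012556)/(1 − 0.005231)
= 0.007324/0.994769 = 0.007363

Final: 0.007363


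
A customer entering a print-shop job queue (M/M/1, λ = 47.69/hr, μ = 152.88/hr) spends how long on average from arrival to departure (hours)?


W = 1/(μ−λ) = 1/(152.88 − 47.69) = 1/105.19 = 0.009507 hr

Final: 0.009507 hr


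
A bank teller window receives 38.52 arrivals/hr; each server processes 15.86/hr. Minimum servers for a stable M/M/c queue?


Stability requires cμ > λ ⇔ c > λ/μ.
λ/μ = 38.52/15.86 = 2.4288
Minimum integer c = ⌊2.4288⌋ + 1 = 3
Check: 3·15.86 = 47.58 > 38.52, while 2·15.86 = 31.72 ≤ 38.52

Final: 3 servers


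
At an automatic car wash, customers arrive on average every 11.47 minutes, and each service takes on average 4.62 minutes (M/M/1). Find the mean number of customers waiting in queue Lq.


λ = 60/11.47 = 5.2310 /hr
μ = 60/4.62 = 12.9870 /hr
ρ = λ/μ = 5.2310/12.9870 = 0.4028
Lq = ρ²/(1−ρ) = 0.1622/0.5972 = 0.2717

Final: 0.2717


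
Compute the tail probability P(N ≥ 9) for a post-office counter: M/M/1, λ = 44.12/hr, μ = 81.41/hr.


ρ = 44.12/81.41 = 0.5419
P(N ≥ n) = ρ^n = 0.5419^9 = 0.004033

Final: 0.004033


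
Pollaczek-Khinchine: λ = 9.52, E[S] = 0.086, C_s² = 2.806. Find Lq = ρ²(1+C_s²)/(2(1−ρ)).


ρ = λ·E[S] = 9.52·0.086 = 0.8187
Lq = ρ²(1+C_s²)/(2(1−ρ)) = 0.6703·(1+2.806)/(2·0.1813)
= 0.6703·3.8060/0.3626 = 7.03655

Final: 7.03655


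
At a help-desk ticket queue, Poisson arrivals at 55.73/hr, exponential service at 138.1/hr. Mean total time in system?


W = 1/(μ−λ) = 1/(138.1 − 55.73) = 1/82.37 = 0.01214 hr

Final: 0.01214 hr


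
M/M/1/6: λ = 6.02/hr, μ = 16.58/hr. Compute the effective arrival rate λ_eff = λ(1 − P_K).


ρ = 0.3631; P_K = (1−ρ)ρ^6/(1−ρ^7) = 0.001461
λ_eff = λ(1 − P_K) = 6.02·(1 − 0.001461) = 6.02·0.998539 = 6.0112 /hr

Final: 6.0112 /hr


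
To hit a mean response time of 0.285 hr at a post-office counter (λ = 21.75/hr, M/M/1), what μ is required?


W = 1/(μ−λ) ⇒ μ − λ = 1/W = 1/0.285 = 3.5088
μ = λ + 1/W = 21.75 + 3.5088 = 25.2588 per hr

Final: 25.2588 /hr


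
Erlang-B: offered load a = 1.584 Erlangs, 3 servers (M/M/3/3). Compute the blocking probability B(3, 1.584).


B(c,a) = (a^c/c!) / Σ_{k=0}^{c} a^k/k!
a^3/3! = 0.662391
Σ terms (k=0..3): 1.00000 + 1.58400 + 1.25453 + 0.66239 = 4.500919
B = 0.662391/4.500919 = 0.147168

Final: 0.147168


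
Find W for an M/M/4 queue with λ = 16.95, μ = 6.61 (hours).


a = 2.5643; ρ = 0.6411; P₀ = 0.068111
Lq = P₀·a^c·ρ/(c!(1−ρ)²) = 0.61063
Wq = Lq/λ = 0.61063/16.95 = 0.03603 hr
W = Wq + 1/μ = 0.03603 + 0.15129 = 0.18731 hr

Final: 0.18731 hr


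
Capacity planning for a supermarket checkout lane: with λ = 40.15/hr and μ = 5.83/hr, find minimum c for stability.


Stability requires cμ > λ ⇔ c > λ/μ.
λ/μ = 40.15/5.83 = 6.8868
Minimum integer c = ⌊6.8868⌋ + 1 = 7
Check: 7·5.83 = 40.81 > 40.15, while 6·5.83 = 34.98 ≤ 40.15

Final: 7 servers


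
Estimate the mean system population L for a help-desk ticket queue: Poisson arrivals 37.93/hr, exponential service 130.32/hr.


ρ = λ/μ = 37.93/130.32 = 0.2911
L = ρ/(1−ρ) = 0.2911/(1 − 0.2911) = 0.2911/0.7089 = 0.4105

Final: 0.4105


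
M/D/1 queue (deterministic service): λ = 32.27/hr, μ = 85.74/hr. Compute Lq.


ρ = 32.27/85.74 = 0.3764
M/D/1: Lq = ρ²/(2(1−ρ)) = 0.1417/(2·0.6236) = 0.11357

Final: 0.11357


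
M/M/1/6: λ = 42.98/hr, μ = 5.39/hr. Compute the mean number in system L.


ρ = 42.98/5.39 = 7.9740
L = ρ[1 − (K+1)ρ^K + Kρ^(K+1)] / [(1−ρ)(1−ρ^(K+1))]
Numerator: 7.9740·(1 − 7·257078.570196 + 6·2049951.196107) = 83728534.100741
Denominator: (-6.9740)·(-2049950.196107) = 14296405.913111
L = 83728534.100741/14296405.913111 = 5.8566

Final: 5.8566


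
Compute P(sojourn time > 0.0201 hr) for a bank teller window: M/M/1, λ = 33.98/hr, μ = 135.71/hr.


W ~ Exponential(μ−λ) for M/M/1.
μ − λ = 135.71 − 33.98 = 101.7300
P(W > t) = e^{−(μ−λ)t} = e^{−2.0448} = 0.129410

Final: 0.129410


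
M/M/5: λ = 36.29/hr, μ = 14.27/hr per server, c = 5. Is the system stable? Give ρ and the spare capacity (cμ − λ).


Total capacity cμ = 5·14.27 = 71.35/hr
ρ = λ/(cμ) = 36.29/71.35 = 0.5086
Stable ⇔ ρ < 1: YES
Spare capacity = cμ − λ = 71.35 − 36.29 = 35.06/hr

Final: ρ = 0.5086; stable; margin = 35.06/hr


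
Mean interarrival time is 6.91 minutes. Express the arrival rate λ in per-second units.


λ = 1/(interarrival time) in consistent units.
1 second = 0.0166667 min, so λ = 0.0166667/6.91 = 0.002412 per second

Final: 0.002412 /sec


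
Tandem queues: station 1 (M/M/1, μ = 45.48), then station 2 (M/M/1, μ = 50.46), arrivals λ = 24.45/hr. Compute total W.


Each node sees arrival rate λ = 24.45/hr (tandem ⇒ throughput preserved).
W₁ = 1/(μ₁−λ) = 1/(45.48−24.45) = 0.04755 hr
W₂ = 1/(μ₂−λ) = 1/(50.46−24.45) = 0.03845 hr
W_total = W₁ + W₂ = 0.04755 + 0.03845 = 0.08600 hr

Final: 0.08600 hr


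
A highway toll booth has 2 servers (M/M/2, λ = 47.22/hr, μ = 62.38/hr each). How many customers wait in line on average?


a = λ/μ = 0.7570; ρ = a/2 = 0.3785
P₀ = 0.450866
Lq = P₀·a^c·ρ / (c!·(1−ρ)²) = 0.450866·0.57301·0.3785/(2·0.38628)
= 0.12657

Final: 0.12657


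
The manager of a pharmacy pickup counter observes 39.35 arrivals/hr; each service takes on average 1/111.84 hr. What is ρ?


ρ = λ/μ = 39.35/111.84 = 0.3518

Final: 0.3518


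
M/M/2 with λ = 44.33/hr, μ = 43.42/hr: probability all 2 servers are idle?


a = λ/μ = 44.33/43.42 = 1.0210; ρ = a/c = 0.5105
Σ_{k=0}^{1} a^k/k! (terms k=0..1) = 1.00000 + 1.02096 = 2.02096
Tail: a^2/(2!(1−ρ)) = 1.04236/(2·0.4895) = 1.06467
P₀ = 1/(2.02096 + 1.06467) = 1/3.08563 = 0.324083

Final: 0.324083


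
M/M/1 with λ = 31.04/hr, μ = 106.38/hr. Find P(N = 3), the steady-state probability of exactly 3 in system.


ρ = 31.04/106.38 = 0.2918
P_n = (1−ρ)·ρ^n = (1 − 0.2918)·0.2918^3 = 0.7082·0.024842 = 0.017593

Final: 0.017593


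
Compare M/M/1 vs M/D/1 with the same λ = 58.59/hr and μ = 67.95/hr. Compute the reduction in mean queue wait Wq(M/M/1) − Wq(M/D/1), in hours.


ρ = 58.59/67.95 = 0.8623
Wq(M/M/1) = ρ/(μ−λ) = 0.8623/9.36 = 0.09212 hr
Wq(M/D/1) = ρ/(2(μ−λ)) = 0.04606 hr
Savings = 0.09212 − 0.04606 = 0.04606 hr

Final: 0.04606 hr


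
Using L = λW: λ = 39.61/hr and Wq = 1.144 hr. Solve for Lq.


Lq = λWq = 39.61·1.144 = 45.3138

Final: 45.3138


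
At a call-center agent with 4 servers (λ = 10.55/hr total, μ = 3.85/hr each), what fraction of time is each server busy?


ρ = λ/(cμ) = 10.55/(4·3.85) = 10.55/15.40 = 0.6851

Final: 0.6851


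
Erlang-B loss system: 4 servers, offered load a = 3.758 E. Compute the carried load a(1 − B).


B(4,3.758) = 0.286809 (Erlang-B)
Carried load = a(1 − B) = 3.758·(1 − 0.286809) = 3.758·0.713191 = 2.6802 E

Final: 2.6802 Erlangs


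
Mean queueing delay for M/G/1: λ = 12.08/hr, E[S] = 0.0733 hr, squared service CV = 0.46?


ρ = λ·E[S] = 12.08·0.0733 = 0.8855
E[S²] = E[S]²(1+C_s²) = 0.0733²·(1+0.46) = 0.007844
Wq = λ·E[S²]/(2(1−ρ)) = 12.08·0.007844/(2·0.1145) = 0.41367 hr

Final: 0.41367 hr


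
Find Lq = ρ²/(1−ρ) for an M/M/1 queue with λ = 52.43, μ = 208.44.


ρ = 52.43/208.44 = 0.2515
Lq = ρ²/(1−ρ) = 0.06327/0.7485 = 0.08453

Final: 0.08453


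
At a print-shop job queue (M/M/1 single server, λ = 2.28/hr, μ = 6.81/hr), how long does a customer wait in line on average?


ρ = 2.28/6.81 = 0.3348
Wq = ρ/(μ−λ) = 0.3348/(6.81 − 2.28) = 0.3348/4.53 = 0.07391 hr

Final: 0.07391 hr


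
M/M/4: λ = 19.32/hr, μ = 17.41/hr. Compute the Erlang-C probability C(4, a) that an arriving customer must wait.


a = λ/μ = 1.1097; ρ = a/4 = 0.2774
P₀ = 0.328879 (from M/M/c formula)
C(c,a) = [a^c/(c!(1−ρ))]·P₀ = [1.51647/(24·0.7226)]·0.328879
= 0.08745·0.328879 = 0.028759

Final: 0.028759


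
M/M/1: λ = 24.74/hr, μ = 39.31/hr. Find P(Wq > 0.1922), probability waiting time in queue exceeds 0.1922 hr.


ρ = 24.74/39.31 = 0.6294
P(Wq > t) = ρ·e^{−(μ−λ)t} = 0.6294·e^{−2.8004}
= 0.6294·0.060789 = 0.038258

Final: 0.038258


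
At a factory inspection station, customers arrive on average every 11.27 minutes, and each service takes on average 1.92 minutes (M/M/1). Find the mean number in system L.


λ = 60/11.27 = 5.3239 /hr
μ = 60/1.92 = 31.2500 /hr
ρ = λ/μ = 5.3239/31.2500 = 0.1704
L = ρ/(1−ρ) = 0.1704/0.8296 = 0.2053

Final: 0.2053


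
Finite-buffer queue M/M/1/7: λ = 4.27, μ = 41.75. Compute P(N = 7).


ρ = λ/μ = 4.27/41.75 = 0.1023
P_K = (1−ρ)ρ^K/(1−ρ^(K+1)) = (0.8977·0.0000001171)/(1 − 0.00000001197)
= 0.0000001051/1.000000 = 0.0000001051

Final: 0.0000001051


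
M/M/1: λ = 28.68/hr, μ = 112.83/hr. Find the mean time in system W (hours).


W = 1/(μ−λ) = 1/(112.83 − 28.68) = 1/84.15 = 0.01188 hr

Final: 0.01188 hr


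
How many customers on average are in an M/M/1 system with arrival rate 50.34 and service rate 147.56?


ρ = λ/μ = 50.34/147.56 = 0.3411
L = ρ/(1−ρ) = 0.3411/(1 − 0.3411) = 0.3411/0.6589 = 0.5178

Final: 0.5178


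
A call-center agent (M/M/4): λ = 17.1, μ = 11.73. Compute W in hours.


a = 1.4578; ρ = 0.3645; P₀ = 0.230796
Lq = P₀·a^c·ρ/(c!(1−ρ)²) = 0.03919
Wq = Lq/λ = 0.03919/17.1 = 0.002292 hr
W = Wq + 1/μ = 0.002292 + 0.08525 = 0.08754 hr

Final: 0.08754 hr


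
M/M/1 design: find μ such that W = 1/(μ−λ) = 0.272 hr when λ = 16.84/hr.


W = 1/(μ−λ) ⇒ μ − λ = 1/W = 1/0.272 = 3.6765
μ = λ + 1/W = 16.84 + 3.6765 = 20.5165 per hr

Final: 20.5165 /hr


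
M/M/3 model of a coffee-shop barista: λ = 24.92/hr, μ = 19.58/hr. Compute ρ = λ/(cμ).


ρ = λ/(cμ) = 24.92/(3·19.58) = 24.92/58.74 = 0.4242

Final: 0.4242


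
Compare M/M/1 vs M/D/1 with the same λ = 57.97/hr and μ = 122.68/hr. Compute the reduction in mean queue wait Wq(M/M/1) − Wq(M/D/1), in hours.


ρ = 57.97/122.68 = 0.4725
Wq(M/M/1) = ρ/(μ−λ) = 0.4725/64.71 = 0.007302 hr
Wq(M/D/1) = ρ/(2(μ−λ)) = 0.003651 hr
Savings = 0.007302 − 0.003651 = 0.003651 hr

Final: 0.003651 hr


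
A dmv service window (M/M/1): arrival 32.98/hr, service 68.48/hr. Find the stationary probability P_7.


ρ = 32.98/68.48 = 0.4816
P_n = (1−ρ)·ρ^n = (1 − 0.4816)·0.4816^7 = 0.5184·0.006009 = 0.003115

Final: 0.003115


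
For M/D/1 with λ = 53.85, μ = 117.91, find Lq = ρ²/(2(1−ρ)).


ρ = 53.85/117.91 = 0.4567
M/D/1: Lq = ρ²/(2(1−ρ)) = 0.2086/(2·0.5433) = 0.19196

Final: 0.19196


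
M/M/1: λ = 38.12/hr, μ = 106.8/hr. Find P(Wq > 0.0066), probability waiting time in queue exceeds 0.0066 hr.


ρ = 38.12/106.8 = 0.3569
P(Wq > t) = ρ·e^{−(μ−λ)t} = 0.3569·e^{−0.4533}
= 0.3569·0.635535 = 0.226841

Final: 0.226841


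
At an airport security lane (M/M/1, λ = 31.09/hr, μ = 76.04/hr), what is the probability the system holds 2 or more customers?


ρ = 31.09/76.04 = 0.4089
P(N ≥ n) = ρ^n = 0.4089^2 = 0.167170

Final: 0.167170


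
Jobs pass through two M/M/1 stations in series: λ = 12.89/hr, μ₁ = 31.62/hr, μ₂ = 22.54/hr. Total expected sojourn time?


Each node sees arrival rate λ = 12.89/hr (tandem ⇒ throughput preserved).
W₁ = 1/(μ₁−λ) = 1/(31.62−12.89) = 0.05339 hr
W₂ = 1/(μ₂−λ) = 1/(22.54−12.89) = 0.10363 hr
W_total = W₁ + W₂ = 0.05339 + 0.10363 = 0.15702 hr

Final: 0.15702 hr


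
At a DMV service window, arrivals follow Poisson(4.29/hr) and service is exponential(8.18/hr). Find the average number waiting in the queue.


ρ = 4.29/8.18 = 0.5244
Lq = ρ²/(1−ρ) = 0.2750/0.4756 = 0.5784

Final: 0.5784


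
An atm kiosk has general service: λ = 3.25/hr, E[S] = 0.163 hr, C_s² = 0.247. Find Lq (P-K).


ρ = λ·E[S] = 3.25·0.163 = 0.5298
Lq = ρ²(1+C_s²)/(2(1−ρ)) = 0.2806·(1+0.247)/(2·0.4702)
= 0.2806·1.2470/0.9405 = 0.37209

Final: 0.37209


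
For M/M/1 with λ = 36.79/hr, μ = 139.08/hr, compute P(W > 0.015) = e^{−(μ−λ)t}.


W ~ Exponential(μ−λ) for M/M/1.
μ − λ = 139.08 − 36.79 = 102.2900
P(W > t) = e^{−(μ−λ)t} = e^{−1.5344} = 0.215596

Final: 0.215596


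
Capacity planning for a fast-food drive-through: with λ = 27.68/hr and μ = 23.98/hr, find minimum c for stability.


Stability requires cμ > λ ⇔ c > λ/μ.
λ/μ = 27.68/23.98 = 1.1543
Minimum integer c = ⌊1.1543⌋ + 1 = 2
Check: 2·23.98 = 47.96 > 27.68, while 1·23.98 = 23.98 ≤ 27.68

Final: 2 servers


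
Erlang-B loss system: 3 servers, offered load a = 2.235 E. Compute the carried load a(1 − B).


B(3,2.235) = 0.245047 (Erlang-B)
Carried load = a(1 − B) = 2.235·(1 − 0.245047) = 2.235·0.754953 = 1.6873 E

Final: 1.6873 Erlangs


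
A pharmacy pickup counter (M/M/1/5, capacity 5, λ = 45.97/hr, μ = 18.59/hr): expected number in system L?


ρ = 45.97/18.59 = 2.4728
L = ρ[1 − (K+1)ρ^K + Kρ^(K+1)] / [(1−ρ)(1−ρ^(K+1))]
Numerator: 2.4728·(1 − 6·92.464616 + 5·228.649725) = 1457.639537
Denominator: (-1.4728)·(-227.649725) = 335.290451
L = 1457.639537/335.290451 = 4.3474

Final: 4.3474


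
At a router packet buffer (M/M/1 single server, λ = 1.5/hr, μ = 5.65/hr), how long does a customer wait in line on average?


ρ = 1.5/5.65 = 0.2655
Wq = ρ/(μ−λ) = 0.2655/(5.65 − 1.5) = 0.2655/4.15 = 0.06397 hr

Final: 0.06397 hr


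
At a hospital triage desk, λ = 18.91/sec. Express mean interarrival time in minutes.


Mean interarrival time = 1/λ = 1/18.91 second = 0.05288 second
In minutes: 0.05288 × 0.0166667 = 0.0008814 min

Final: 0.0008814 min


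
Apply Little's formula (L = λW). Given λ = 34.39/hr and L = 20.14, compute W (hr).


W = L/λ = 20.14/34.39 = 0.5856 hr

Final: 0.5856 hr


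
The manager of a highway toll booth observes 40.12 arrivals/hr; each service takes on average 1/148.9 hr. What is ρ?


ρ = λ/μ = 40.12/148.9 = 0.2694

Final: 0.2694


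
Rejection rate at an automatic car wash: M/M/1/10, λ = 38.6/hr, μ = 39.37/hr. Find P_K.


ρ = λ/μ = 38.6/39.37 = 0.9804
P_K = (1−ρ)ρ^K/(1−ρ^(K+1)) = (0.01956·0.820765)/(1 − 0.804713)
= 0.016053/0.195287 = 0.082200

Final: 0.082200


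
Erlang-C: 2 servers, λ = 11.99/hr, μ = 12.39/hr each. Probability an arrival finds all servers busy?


a = λ/μ = 0.9677; ρ = a/2 = 0.4839
P₀ = 0.347838 (from M/M/c formula)
C(c,a) = [a^c/(c!(1−ρ))]·P₀ = [0.93647/(2·0.5161)]·0.347838
= 0.90719·0.347838 = 0.315554

Final: 0.315554


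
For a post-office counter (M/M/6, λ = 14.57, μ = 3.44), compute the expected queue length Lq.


a = λ/μ = 4.2355; ρ = a/6 = 0.7059
P₀ = 0.012674
Lq = P₀·a^c·ρ / (c!·(1−ρ)²) = 0.012674·5773.06776·0.7059/(720·0.08649)
= 0.82944

Final: 0.82944


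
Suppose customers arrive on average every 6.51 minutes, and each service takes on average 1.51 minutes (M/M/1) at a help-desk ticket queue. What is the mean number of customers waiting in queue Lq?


λ = 60/6.51 = 9.2166 /hr
μ = 60/1.51 = 39.7351 /hr
ρ = λ/μ = 9.2166/39.7351 = 0.2320
Lq = ρ²/(1−ρ) = 0.05380/0.7680 = 0.07005

Final: 0.07005


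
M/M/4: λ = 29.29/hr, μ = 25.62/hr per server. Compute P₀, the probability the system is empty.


a = λ/μ = 29.29/25.62 = 1.1432; ρ = a/c = 0.2858
Σ_{k=0}^{3} a^k/k! (terms k=0..3) = 1.00000 + 1.14325 + 0.65351 + 0.24904 = 3.04580
Tail: a^4/(4!(1−ρ)) = 1.70829/(24·0.7142) = 0.09966
P₀ = 1/(3.04580 + 0.09966) = 1/3.14546 = 0.317919

Final: 0.317919


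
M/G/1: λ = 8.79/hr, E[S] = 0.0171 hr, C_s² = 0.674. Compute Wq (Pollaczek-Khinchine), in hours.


ρ = λ·E[S] = 8.79·0.0171 = 0.1503
E[S²] = E[S]²(1+C_s²) = 0.0171²·(1+0.674) = 0.0004895
Wq = λ·E[S²]/(2(1−ρ)) = 8.79·0.0004895/(2·0.8497) = 0.002532 hr

Final: 0.002532 hr


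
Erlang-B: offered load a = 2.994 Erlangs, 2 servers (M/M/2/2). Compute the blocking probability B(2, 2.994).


B(c,a) = (a^c/c!) / Σ_{k=0}^{c} a^k/k!
a^2/2! = 4.482018
Σ terms (k=0..2): 1.00000 + 2.99400 + 4.48202 = 8.476018
B = 4.482018/8.476018 = 0.528788

Final: 0.528788


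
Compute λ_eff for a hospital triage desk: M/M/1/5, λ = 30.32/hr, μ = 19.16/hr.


ρ = 1.5825; P_K = (1−ρ)ρ^5/(1−ρ^6) = 0.393107
λ_eff = λ(1 − P_K) = 30.32·(1 − 0.393107) = 30.32·0.606893 = 18.4010 /hr

Final: 18.4010 /hr


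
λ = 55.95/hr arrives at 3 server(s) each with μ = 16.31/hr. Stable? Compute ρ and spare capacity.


Total capacity cμ = 3·16.31 = 48.93/hr
ρ = λ/(cμ) = 55.95/48.93 = 1.1435
Stable ⇔ ρ < 1: NO
Spare capacity = cμ − λ = 48.93 − 55.95 = -7.02/hr

Final: ρ = 1.1435; unstable; margin = -7.02/hr


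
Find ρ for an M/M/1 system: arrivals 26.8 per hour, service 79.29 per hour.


ρ = λ/μ = 26.8/79.29 = 0.3380

Final: 0.3380


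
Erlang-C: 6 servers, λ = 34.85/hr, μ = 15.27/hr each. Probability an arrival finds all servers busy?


a = λ/μ = 2.2823; ρ = a/6 = 0.3804
P₀ = 0.101719 (from M/M/c formula)
C(c,a) = [a^c/(c!(1−ρ))]·P₀ = [141.31312/(720·0.6196)]·0.101719
= 0.31675·0.101719 = 0.032220

Final: 0.032220


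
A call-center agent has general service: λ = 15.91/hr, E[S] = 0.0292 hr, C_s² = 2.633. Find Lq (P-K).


ρ = λ·E[S] = 15.91·0.0292 = 0.4646
Lq = ρ²(1+C_s²)/(2(1−ρ)) = 0.2158·(1+2.633)/(2·0.5354)
= 0.2158·3.6330/1.0709 = 0.73222

Final: 0.73222


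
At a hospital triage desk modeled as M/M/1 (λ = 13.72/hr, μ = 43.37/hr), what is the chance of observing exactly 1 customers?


ρ = 13.72/43.37 = 0.3163
P_n = (1−ρ)·ρ^n = (1 − 0.3163)·0.3163^1 = 0.6837·0.316348 = 0.216272

Final: 0.216272


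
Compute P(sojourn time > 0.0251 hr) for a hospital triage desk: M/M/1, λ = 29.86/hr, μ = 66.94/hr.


W ~ Exponential(μ−λ) for M/M/1.
μ − λ = 66.94 − 29.86 = 37.0800
P(W > t) = e^{−(μ−λ)t} = e^{−0.9307} = 0.394274

Final: 0.394274


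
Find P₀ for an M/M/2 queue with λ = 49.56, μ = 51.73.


a = λ/μ = 49.56/51.73 = 0.9581; ρ = a/c = 0.4790
Σ_{k=0}^{1} a^k/k! (terms k=0..1) = 1.00000 + 0.95805 = 1.95805
Tail: a^2/(2!(1−ρ)) = 0.91786/(2·0.5210) = 0.88091
P₀ = 1/(1.95805 + 0.88091) = 1/2.83896 = 0.352242

Final: 0.352242


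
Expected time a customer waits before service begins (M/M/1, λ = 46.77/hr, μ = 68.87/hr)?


ρ = 46.77/68.87 = 0.6791
Wq = ρ/(μ−λ) = 0.6791/(68.87 − 46.77) = 0.6791/22.10 = 0.03073 hr

Final: 0.03073 hr


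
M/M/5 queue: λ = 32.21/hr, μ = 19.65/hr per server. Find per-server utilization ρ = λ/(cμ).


ρ = λ/(cμ) = 32.21/(5·19.65) = 32.21/98.25 = 0.3278

Final: 0.3278


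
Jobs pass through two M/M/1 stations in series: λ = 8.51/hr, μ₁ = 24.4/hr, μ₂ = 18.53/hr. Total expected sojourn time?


Each node sees arrival rate λ = 8.51/hr (tandem ⇒ throughput preserved).
W₁ = 1/(μ₁−λ) = 1/(24.4−8.51) = 0.06293 hr
W₂ = 1/(μ₂−λ) = 1/(18.53−8.51) = 0.09980 hr
W_total = W₁ + W₂ = 0.06293 + 0.09980 = 0.16273 hr

Final: 0.16273 hr


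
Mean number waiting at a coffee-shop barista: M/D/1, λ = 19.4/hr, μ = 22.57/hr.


ρ = 19.4/22.57 = 0.8595
M/D/1: Lq = ρ²/(2(1−ρ)) = 0.7388/(2·0.1405) = 2.63016

Final: 2.63016


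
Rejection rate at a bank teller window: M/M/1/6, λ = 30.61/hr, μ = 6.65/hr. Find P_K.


ρ = λ/μ = 30.61/6.65 = 4.6030
P_K = (1−ρ)ρ^K/(1−ρ^(K+1)) = (-3.6030·9511.523949)/(1 − 43781.616254)
= -34270.092305/-43780.616254 = 0.782769

Final: 0.782769


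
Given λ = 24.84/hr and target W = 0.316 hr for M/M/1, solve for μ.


W = 1/(μ−λ) ⇒ μ − λ = 1/W = 1/0.316 = 3.1646
μ = λ + 1/W = 24.84 + 3.1646 = 28.0046 per hr

Final: 28.0046 /hr


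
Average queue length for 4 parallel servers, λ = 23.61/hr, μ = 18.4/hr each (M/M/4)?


a = λ/μ = 1.2832; ρ = a/4 = 0.3208
P₀ = 0.275877
Lq = P₀·a^c·ρ / (c!·(1−ρ)²) = 0.275877·2.71089·0.3208/(24·0.46133)
= 0.02167

Final: 0.02167


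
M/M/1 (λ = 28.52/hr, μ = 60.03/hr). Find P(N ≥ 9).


ρ = 28.52/60.03 = 0.4751
P(N ≥ n) = ρ^n = 0.4751^9 = 0.001233

Final: 0.001233


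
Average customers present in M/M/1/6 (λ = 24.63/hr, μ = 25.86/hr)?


ρ = 24.63/25.86 = 0.9524
L = ρ[1 − (K+1)ρ^K + Kρ^(K+1)] / [(1−ρ)(1−ρ^(K+1))]
Numerator: 0.9524·(1 − 7·0.746475 + 6·0.710970) = 0.038568
Denominator: (0.04756)·(0.289030) = 0.013747
L = 0.038568/0.013747 = 2.8055

Final: 2.8055


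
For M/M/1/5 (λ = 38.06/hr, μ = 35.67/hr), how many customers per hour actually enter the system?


ρ = 1.0670; P_K = (1−ρ)ρ^5/(1−ρ^6) = 0.194806
λ_eff = λ(1 − P_K) = 38.06·(1 − 0.194806) = 38.06·0.805194 = 30.6457 /hr

Final: 30.6457 /hr


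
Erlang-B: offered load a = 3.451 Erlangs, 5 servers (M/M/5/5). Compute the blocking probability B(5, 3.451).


B(c,a) = (a^c/c!) / Σ_{k=0}^{c} a^k/k!
a^5/5! = 4.078905
Σ terms (k=0..5): 1.00000 + 3.45100 + 5.95470 + 6.84989 + 5.90974 + 4.07890 = 27.244239
B = 4.078905/27.244239 = 0.149716

Final: 0.149716


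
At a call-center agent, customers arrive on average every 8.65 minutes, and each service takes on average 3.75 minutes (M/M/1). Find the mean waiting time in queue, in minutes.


λ = 60/8.65 = 6.9364 /hr
μ = 60/3.75 = 16.0000 /hr
ρ = λ/μ = 6.9364/16.0000 = 0.4335
Wq = ρ/(μ−λ) = 0.4335/(16.0000−6.9364) = 0.04783 hr
In minutes: 0.04783·60 = 2.870 min

Final: 2.870 min


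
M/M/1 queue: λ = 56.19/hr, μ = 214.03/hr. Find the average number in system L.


ρ = λ/μ = 56.19/214.03 = 0.2625
L = ρ/(1−ρ) = 0.2625/(1 − 0.2625) = 0.2625/0.7375 = 0.3560

Final: 0.3560


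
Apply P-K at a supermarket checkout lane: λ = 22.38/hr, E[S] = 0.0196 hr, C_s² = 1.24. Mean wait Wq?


ρ = λ·E[S] = 22.38·0.0196 = 0.4386
E[S²] = E[S]²(1+C_s²) = 0.0196²·(1+1.24) = 0.0008605
Wq = λ·E[S²]/(2(1−ρ)) = 22.38·0.0008605/(2·0.5614) = 0.01715 hr

Final: 0.01715 hr
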